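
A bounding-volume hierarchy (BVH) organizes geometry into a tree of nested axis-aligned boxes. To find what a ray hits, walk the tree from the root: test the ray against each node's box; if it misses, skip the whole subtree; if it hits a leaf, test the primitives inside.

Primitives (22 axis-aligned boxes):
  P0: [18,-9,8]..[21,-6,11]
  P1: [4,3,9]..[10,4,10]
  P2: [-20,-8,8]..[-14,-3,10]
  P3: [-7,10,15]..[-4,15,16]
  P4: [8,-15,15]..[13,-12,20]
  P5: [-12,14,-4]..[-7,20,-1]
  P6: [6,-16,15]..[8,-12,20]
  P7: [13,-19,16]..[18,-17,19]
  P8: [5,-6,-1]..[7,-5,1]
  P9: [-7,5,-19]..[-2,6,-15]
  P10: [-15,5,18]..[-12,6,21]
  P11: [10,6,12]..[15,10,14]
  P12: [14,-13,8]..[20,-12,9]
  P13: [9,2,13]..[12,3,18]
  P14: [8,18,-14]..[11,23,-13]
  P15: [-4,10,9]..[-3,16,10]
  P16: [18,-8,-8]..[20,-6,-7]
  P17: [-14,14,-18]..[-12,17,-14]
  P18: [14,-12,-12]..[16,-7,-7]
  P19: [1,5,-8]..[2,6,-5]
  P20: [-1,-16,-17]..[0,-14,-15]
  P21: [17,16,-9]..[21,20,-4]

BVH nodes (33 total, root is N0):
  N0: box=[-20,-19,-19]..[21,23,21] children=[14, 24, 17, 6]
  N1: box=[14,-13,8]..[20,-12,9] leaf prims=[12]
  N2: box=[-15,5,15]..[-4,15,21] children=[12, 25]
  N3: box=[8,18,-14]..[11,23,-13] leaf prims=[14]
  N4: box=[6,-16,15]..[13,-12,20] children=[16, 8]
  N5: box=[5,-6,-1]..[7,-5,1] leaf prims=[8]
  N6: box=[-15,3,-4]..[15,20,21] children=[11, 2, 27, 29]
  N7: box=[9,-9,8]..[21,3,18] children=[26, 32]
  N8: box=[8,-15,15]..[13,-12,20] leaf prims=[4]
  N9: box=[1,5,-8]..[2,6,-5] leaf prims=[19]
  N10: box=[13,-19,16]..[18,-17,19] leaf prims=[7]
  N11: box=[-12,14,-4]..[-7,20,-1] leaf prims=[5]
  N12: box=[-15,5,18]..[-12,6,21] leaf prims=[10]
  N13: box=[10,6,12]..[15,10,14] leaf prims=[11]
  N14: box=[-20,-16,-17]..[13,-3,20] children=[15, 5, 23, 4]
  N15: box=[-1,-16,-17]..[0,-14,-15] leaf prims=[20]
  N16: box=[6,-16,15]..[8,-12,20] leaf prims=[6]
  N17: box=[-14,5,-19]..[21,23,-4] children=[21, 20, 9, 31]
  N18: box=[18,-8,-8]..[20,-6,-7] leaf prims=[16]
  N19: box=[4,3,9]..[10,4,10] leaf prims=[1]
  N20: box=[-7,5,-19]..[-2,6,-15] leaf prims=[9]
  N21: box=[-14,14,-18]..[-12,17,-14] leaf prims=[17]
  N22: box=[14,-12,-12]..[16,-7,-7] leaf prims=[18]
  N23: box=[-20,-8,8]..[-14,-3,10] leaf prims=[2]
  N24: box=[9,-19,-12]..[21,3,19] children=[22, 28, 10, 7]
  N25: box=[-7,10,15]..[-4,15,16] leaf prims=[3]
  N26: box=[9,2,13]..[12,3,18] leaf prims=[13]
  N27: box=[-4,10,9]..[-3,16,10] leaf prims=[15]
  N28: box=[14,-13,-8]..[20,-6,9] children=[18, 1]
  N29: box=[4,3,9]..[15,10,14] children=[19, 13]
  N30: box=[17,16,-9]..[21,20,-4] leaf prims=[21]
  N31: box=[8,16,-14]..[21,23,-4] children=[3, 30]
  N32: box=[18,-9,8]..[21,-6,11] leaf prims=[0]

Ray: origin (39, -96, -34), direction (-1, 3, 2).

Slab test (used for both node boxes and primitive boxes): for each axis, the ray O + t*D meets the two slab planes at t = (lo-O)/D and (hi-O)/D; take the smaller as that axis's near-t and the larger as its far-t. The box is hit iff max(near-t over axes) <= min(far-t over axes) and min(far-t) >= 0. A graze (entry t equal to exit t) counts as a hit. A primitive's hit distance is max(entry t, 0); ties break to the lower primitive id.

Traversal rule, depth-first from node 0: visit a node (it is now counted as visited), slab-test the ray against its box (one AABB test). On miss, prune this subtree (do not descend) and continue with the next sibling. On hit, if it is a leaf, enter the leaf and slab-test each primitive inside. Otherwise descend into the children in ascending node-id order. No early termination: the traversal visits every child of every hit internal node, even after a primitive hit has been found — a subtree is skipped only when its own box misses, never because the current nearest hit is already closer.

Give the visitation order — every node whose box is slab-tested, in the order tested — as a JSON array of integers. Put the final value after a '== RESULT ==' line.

Traverse from the root:
N0 x:[18,59] y:[77/3,119/3] z:[15/2,55/2] -> hit [77/3,55/2], descend [6, 14, 17, 24]
  N6 x:[24,54] y:[33,116/3] z:[15,55/2] -> miss, prune
  N14 x:[26,59] y:[80/3,31] z:[17/2,27] -> hit [80/3,27], descend [4, 5, 15, 23]
    N4 x:[26,33] y:[80/3,28] z:[49/2,27] -> hit [80/3,27], descend [8, 16]
      N8 x:[26,31] y:[27,28] z:[49/2,27] -> hit [27,27] leaf, test {P4@t=27}
      N16 x:[31,33] y:[80/3,28] z:[49/2,27] -> miss, prune
    N5 x:[32,34] y:[30,91/3] z:[33/2,35/2] -> miss, prune
    N15 x:[39,40] y:[80/3,82/3] z:[17/2,19/2] -> miss, prune
    N23 x:[53,59] y:[88/3,31] z:[21,22] -> miss, prune
  N17 x:[18,53] y:[101/3,119/3] z:[15/2,15] -> miss, prune
  N24 x:[18,30] y:[77/3,33] z:[11,53/2] -> hit [77/3,53/2], descend [7, 10, 22, 28]
    N7 x:[18,30] y:[29,33] z:[21,26] -> miss, prune
    N10 x:[21,26] y:[77/3,79/3] z:[25,53/2] -> hit [77/3,26] leaf, test {P7@t=77/3}
    N22 x:[23,25] y:[28,89/3] z:[11,27/2] -> miss, prune
    N28 x:[19,25] y:[83/3,30] z:[13,43/2] -> miss, prune

15 AABB tests over nodes [0, 6, 14, 4, 8, 16, 5, 15, 23, 17, 24, 7, 10, 22, 28]; 2 leaves entered; closest P7.

== RESULT ==
[0, 6, 14, 4, 8, 16, 5, 15, 23, 17, 24, 7, 10, 22, 28]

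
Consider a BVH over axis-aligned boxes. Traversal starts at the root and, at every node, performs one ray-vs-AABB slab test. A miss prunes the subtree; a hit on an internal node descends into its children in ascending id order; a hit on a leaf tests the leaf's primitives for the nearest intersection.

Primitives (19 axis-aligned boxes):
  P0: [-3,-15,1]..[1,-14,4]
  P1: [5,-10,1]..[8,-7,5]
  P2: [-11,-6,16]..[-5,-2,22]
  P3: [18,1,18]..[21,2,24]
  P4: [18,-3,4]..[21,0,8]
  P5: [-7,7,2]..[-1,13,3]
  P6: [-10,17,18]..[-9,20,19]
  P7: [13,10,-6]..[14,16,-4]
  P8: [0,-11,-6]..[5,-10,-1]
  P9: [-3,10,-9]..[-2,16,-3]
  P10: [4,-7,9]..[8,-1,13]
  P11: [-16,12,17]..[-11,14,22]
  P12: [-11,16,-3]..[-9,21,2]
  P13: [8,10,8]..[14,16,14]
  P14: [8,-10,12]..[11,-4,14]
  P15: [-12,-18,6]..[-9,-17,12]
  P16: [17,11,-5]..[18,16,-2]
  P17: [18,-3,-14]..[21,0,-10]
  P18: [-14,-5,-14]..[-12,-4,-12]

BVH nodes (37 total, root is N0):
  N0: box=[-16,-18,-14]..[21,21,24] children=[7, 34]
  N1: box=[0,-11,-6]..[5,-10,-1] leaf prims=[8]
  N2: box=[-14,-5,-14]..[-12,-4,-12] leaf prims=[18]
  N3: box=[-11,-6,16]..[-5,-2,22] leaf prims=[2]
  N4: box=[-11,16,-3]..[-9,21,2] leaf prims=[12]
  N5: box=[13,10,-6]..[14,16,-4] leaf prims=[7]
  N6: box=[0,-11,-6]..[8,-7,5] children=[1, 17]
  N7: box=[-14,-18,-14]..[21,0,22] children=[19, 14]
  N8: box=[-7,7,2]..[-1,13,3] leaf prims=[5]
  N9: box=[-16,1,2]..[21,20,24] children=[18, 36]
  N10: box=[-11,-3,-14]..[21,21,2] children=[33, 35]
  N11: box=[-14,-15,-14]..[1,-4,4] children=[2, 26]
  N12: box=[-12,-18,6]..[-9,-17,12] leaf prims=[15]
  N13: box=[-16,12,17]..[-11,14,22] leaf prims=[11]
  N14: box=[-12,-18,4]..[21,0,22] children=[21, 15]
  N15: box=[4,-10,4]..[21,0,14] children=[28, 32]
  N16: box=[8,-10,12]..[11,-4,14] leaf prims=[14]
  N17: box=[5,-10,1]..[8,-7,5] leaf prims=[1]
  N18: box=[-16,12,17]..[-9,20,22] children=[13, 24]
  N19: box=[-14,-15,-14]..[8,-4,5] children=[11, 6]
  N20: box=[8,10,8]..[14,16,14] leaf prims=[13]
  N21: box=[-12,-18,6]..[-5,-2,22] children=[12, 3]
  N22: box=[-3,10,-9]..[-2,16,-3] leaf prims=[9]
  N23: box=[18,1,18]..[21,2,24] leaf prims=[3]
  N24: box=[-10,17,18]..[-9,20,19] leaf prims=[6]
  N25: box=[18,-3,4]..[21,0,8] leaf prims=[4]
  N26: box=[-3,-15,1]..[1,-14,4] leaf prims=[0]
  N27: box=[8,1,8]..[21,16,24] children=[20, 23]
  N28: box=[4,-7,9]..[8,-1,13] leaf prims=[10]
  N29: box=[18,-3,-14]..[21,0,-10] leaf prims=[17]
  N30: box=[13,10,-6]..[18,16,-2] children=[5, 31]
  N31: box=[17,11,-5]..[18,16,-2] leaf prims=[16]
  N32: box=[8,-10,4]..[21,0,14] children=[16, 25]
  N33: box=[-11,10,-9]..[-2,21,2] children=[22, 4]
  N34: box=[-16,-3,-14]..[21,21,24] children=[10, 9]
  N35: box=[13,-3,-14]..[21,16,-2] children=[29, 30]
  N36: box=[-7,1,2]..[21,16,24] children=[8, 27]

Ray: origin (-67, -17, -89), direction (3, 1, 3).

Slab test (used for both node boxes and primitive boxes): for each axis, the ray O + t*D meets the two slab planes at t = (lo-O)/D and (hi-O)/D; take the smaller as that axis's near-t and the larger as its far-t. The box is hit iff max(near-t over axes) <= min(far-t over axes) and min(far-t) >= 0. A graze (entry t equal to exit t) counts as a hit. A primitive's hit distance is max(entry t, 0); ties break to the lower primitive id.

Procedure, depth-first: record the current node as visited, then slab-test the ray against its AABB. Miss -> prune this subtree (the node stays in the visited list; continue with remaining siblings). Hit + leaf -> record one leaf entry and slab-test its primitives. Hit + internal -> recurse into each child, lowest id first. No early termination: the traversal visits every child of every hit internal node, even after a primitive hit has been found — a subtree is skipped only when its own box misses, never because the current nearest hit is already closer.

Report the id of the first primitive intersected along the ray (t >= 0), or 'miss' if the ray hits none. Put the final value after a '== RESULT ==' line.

Walk:
N0 x:[17,88/3] y:[-1,38] z:[25,113/3] -> hit [25,88/3], descend [7, 34]
  N7 x:[53/3,88/3] y:[-1,17] z:[25,37] -> miss, prune
  N34 x:[17,88/3] y:[14,38] z:[25,113/3] -> hit [25,88/3], descend [9, 10]
    N9 x:[17,88/3] y:[18,37] z:[91/3,113/3] -> miss, prune
    N10 x:[56/3,88/3] y:[14,38] z:[25,91/3] -> hit [25,88/3], descend [33, 35]
      N33 x:[56/3,65/3] y:[27,38] z:[80/3,91/3] -> miss, prune
      N35 x:[80/3,88/3] y:[14,33] z:[25,29] -> hit [80/3,29], descend [29, 30]
        N29 x:[85/3,88/3] y:[14,17] z:[25,79/3] -> miss, prune
        N30 x:[80/3,85/3] y:[27,33] z:[83/3,29] -> hit [83/3,85/3], descend [5, 31]
          N5 x:[80/3,27] y:[27,33] z:[83/3,85/3] -> miss, prune
          N31 x:[28,85/3] y:[28,33] z:[28,29] -> hit [28,85/3] leaf, test {P16@t=28}

Summary -> nodes [0, 7, 34, 9, 10, 33, 35, 29, 30, 5, 31]; box-tests=11; leaf-entries=1; first=P16

== RESULT ==
16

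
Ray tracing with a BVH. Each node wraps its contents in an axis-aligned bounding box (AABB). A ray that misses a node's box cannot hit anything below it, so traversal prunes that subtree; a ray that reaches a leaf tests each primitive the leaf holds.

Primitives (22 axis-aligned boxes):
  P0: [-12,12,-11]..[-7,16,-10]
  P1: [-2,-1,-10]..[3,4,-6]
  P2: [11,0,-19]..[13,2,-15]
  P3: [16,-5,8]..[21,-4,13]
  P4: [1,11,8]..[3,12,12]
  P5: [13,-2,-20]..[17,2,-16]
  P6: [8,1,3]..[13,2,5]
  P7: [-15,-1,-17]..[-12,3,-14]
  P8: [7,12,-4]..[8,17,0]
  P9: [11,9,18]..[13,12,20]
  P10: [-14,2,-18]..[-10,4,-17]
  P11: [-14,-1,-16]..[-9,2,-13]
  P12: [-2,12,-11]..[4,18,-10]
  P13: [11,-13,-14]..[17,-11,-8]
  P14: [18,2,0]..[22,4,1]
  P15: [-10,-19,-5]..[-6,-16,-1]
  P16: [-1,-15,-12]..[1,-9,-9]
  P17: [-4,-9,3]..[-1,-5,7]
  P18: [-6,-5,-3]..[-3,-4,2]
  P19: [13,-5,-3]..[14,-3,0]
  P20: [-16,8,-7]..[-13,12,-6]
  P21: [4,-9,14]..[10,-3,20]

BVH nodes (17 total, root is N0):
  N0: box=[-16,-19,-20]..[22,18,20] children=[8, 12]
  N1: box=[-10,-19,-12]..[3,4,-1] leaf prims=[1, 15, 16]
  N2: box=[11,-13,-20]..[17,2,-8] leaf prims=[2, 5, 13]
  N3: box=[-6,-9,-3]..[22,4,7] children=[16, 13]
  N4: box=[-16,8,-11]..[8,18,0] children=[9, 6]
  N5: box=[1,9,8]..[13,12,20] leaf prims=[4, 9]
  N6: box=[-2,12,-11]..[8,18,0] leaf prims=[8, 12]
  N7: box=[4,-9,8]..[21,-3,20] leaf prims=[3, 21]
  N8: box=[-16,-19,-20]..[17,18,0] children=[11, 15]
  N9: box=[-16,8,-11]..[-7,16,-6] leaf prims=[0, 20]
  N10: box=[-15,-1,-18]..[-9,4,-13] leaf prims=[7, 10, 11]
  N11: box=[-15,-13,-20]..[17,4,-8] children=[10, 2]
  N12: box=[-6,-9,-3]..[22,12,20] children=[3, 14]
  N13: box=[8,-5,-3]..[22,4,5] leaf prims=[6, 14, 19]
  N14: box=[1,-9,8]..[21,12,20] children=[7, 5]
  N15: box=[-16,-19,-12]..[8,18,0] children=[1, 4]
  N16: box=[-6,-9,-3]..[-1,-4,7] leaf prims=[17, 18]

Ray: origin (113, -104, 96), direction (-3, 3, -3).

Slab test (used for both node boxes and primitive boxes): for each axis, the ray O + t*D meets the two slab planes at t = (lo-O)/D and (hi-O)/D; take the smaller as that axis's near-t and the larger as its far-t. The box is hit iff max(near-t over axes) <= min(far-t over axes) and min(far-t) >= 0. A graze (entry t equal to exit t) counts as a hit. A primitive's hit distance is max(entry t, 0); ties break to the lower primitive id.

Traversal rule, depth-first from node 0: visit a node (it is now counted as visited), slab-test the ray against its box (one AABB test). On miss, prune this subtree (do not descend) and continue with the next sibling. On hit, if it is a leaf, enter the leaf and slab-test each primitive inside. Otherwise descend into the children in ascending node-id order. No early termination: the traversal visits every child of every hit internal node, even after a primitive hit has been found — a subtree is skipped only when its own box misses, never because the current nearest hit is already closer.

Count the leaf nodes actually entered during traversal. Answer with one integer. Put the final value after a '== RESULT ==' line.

Trace the traversal:
N0 x:[91/3,43] y:[85/3,122/3] z:[76/3,116/3] -> hit [91/3,116/3], descend [8, 12]
  N8 x:[32,43] y:[85/3,122/3] z:[32,116/3] -> hit [32,116/3], descend [11, 15]
    N11 x:[32,128/3] y:[91/3,36] z:[104/3,116/3] -> hit [104/3,36], descend [2, 10]
      N2 x:[32,34] y:[91/3,106/3] z:[104/3,116/3] -> miss, prune
      N10 x:[122/3,128/3] y:[103/3,36] z:[109/3,38] -> miss, prune
    N15 x:[35,43] y:[85/3,122/3] z:[32,36] -> hit [35,36], descend [1, 4]
      N1 x:[110/3,41] y:[85/3,36] z:[97/3,36] -> miss, prune
      N4 x:[35,43] y:[112/3,122/3] z:[32,107/3] -> miss, prune
  N12 x:[91/3,119/3] y:[95/3,116/3] z:[76/3,33] -> hit [95/3,33], descend [3, 14]
    N3 x:[91/3,119/3] y:[95/3,36] z:[89/3,33] -> hit [95/3,33], descend [13, 16]
      N13 x:[91/3,35] y:[33,36] z:[91/3,33] -> hit [33,33] leaf, test {P6(miss), P14(miss), P19@t=33}
      N16 x:[38,119/3] y:[95/3,100/3] z:[89/3,33] -> miss, prune
    N14 x:[92/3,112/3] y:[95/3,116/3] z:[76/3,88/3] -> miss, prune

Summary -> nodes [0, 8, 11, 2, 10, 15, 1, 4, 12, 3, 13, 16, 14]; box-tests=13; leaf-entries=1; first=P19

== RESULT ==
1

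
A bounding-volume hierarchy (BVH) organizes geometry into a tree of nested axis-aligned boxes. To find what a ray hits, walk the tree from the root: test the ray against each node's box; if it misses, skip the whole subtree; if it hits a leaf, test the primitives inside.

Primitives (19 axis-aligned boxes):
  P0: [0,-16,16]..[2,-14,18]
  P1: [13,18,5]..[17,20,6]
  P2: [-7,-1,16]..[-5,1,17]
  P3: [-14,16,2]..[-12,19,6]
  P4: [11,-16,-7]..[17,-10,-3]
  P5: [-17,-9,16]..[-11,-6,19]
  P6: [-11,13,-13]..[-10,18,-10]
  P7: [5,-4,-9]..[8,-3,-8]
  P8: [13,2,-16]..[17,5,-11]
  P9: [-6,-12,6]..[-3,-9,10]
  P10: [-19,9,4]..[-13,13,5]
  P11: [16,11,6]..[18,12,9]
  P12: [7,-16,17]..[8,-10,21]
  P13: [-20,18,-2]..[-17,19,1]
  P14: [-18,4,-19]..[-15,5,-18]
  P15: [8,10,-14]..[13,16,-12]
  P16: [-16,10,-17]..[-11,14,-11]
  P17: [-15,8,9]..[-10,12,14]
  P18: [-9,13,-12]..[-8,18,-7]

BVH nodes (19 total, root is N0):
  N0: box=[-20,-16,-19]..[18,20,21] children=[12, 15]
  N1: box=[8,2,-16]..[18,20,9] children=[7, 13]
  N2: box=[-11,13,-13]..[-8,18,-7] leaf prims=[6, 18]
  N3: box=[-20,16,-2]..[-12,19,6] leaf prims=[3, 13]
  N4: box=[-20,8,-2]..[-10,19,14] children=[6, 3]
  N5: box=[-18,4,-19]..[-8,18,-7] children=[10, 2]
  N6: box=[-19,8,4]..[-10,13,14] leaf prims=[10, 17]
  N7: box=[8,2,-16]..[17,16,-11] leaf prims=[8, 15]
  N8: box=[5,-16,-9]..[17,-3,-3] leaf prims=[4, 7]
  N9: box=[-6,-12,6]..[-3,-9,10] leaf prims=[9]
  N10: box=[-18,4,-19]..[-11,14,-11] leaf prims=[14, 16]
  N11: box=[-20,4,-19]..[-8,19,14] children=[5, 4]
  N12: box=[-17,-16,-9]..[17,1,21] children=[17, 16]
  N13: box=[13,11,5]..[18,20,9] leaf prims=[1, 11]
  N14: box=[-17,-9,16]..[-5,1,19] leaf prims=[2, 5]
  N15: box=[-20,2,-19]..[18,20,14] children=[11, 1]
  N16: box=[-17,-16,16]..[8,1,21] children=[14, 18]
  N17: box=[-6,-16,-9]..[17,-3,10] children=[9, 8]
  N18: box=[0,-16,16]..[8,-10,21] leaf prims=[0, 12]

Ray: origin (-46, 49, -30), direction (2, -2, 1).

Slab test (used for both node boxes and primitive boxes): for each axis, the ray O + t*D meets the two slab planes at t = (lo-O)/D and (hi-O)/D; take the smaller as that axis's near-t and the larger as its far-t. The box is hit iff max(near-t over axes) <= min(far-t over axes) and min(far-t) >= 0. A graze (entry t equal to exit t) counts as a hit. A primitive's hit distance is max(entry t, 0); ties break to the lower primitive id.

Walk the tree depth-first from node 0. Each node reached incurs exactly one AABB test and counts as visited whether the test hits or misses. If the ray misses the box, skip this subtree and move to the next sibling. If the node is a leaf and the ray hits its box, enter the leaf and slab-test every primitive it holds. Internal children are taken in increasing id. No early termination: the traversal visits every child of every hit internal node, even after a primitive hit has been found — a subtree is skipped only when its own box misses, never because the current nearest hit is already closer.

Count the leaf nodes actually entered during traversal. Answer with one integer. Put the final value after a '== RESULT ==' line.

Traverse from the root:
N0 x:[13,32] y:[29/2,65/2] z:[11,51] -> hit [29/2,32], descend [12, 15]
  N12 x:[29/2,63/2] y:[24,65/2] z:[21,51] -> hit [24,63/2], descend [16, 17]
    N16 x:[29/2,27] y:[24,65/2] z:[46,51] -> miss, prune
    N17 x:[20,63/2] y:[26,65/2] z:[21,40] -> hit [26,63/2], descend [8, 9]
      N8 x:[51/2,63/2] y:[26,65/2] z:[21,27] -> hit [26,27] leaf, test {P4(miss), P7(miss)}
      N9 x:[20,43/2] y:[29,61/2] z:[36,40] -> miss, prune
  N15 x:[13,32] y:[29/2,47/2] z:[11,44] -> hit [29/2,47/2], descend [1, 11]
    N1 x:[27,32] y:[29/2,47/2] z:[14,39] -> miss, prune
    N11 x:[13,19] y:[15,45/2] z:[11,44] -> hit [15,19], descend [4, 5]
      N4 x:[13,18] y:[15,41/2] z:[28,44] -> miss, prune
      N5 x:[14,19] y:[31/2,45/2] z:[11,23] -> hit [31/2,19], descend [2, 10]
        N2 x:[35/2,19] y:[31/2,18] z:[17,23] -> hit [35/2,18] leaf, test {P6@t=35/2, P18(miss)}
        N10 x:[14,35/2] y:[35/2,45/2] z:[11,19] -> hit [35/2,35/2] leaf, test {P14(miss), P16@t=35/2}

order=[0, 12, 16, 17, 8, 9, 15, 1, 11, 4, 5, 2, 10]  |boxes|=13  |leaves|=3  hit=P6

== RESULT ==
3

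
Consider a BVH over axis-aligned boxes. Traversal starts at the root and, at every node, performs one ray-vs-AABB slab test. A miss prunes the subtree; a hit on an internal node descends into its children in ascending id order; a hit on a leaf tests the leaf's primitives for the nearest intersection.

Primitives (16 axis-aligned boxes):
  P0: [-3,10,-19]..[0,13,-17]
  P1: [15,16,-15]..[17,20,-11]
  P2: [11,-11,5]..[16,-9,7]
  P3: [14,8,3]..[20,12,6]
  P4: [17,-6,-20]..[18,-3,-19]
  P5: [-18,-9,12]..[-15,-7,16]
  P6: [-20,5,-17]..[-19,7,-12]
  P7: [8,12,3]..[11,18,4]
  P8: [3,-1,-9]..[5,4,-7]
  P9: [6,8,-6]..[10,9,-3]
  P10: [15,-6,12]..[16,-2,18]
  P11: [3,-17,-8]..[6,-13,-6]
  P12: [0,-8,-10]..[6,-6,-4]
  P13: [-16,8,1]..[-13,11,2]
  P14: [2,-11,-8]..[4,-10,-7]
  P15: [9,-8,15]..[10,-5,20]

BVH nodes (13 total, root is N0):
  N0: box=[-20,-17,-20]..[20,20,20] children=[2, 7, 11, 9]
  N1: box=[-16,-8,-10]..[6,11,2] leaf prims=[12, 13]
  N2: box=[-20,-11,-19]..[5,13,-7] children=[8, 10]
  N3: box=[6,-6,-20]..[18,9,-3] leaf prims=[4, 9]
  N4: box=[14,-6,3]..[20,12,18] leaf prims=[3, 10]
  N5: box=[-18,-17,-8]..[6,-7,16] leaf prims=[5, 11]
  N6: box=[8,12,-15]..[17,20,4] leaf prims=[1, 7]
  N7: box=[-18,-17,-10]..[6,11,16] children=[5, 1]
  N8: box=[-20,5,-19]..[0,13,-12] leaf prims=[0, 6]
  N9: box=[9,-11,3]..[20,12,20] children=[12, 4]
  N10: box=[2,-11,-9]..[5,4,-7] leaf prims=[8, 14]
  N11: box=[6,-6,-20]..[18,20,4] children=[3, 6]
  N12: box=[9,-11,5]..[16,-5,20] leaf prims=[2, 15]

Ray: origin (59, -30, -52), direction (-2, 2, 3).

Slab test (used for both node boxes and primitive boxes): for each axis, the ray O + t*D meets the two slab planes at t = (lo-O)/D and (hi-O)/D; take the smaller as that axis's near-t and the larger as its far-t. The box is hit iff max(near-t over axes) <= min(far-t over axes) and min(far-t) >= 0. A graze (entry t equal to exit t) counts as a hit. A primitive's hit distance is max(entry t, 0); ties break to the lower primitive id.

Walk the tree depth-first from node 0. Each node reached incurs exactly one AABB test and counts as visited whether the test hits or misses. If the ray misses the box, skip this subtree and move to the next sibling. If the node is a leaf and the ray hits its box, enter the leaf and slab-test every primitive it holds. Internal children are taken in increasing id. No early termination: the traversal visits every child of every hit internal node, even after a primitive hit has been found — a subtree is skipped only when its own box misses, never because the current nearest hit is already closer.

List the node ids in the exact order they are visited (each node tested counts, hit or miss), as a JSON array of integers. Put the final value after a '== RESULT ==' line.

Walk:
N0 x:[39/2,79/2] y:[13/2,25] z:[32/3,24] -> hit [39/2,24], descend [2, 7, 9, 11]
  N2 x:[27,79/2] y:[19/2,43/2] z:[11,15] -> miss, prune
  N7 x:[53/2,77/2] y:[13/2,41/2] z:[14,68/3] -> miss, prune
  N9 x:[39/2,25] y:[19/2,21] z:[55/3,24] -> hit [39/2,21], descend [4, 12]
    N4 x:[39/2,45/2] y:[12,21] z:[55/3,70/3] -> hit [39/2,21] leaf, test {P3(miss), P10(miss)}
    N12 x:[43/2,25] y:[19/2,25/2] z:[19,24] -> miss, prune
  N11 x:[41/2,53/2] y:[12,25] z:[32/3,56/3] -> miss, prune

order=[0, 2, 7, 9, 4, 12, 11]  |boxes|=7  |leaves|=1  hit=miss

== RESULT ==
[0, 2, 7, 9, 4, 12, 11]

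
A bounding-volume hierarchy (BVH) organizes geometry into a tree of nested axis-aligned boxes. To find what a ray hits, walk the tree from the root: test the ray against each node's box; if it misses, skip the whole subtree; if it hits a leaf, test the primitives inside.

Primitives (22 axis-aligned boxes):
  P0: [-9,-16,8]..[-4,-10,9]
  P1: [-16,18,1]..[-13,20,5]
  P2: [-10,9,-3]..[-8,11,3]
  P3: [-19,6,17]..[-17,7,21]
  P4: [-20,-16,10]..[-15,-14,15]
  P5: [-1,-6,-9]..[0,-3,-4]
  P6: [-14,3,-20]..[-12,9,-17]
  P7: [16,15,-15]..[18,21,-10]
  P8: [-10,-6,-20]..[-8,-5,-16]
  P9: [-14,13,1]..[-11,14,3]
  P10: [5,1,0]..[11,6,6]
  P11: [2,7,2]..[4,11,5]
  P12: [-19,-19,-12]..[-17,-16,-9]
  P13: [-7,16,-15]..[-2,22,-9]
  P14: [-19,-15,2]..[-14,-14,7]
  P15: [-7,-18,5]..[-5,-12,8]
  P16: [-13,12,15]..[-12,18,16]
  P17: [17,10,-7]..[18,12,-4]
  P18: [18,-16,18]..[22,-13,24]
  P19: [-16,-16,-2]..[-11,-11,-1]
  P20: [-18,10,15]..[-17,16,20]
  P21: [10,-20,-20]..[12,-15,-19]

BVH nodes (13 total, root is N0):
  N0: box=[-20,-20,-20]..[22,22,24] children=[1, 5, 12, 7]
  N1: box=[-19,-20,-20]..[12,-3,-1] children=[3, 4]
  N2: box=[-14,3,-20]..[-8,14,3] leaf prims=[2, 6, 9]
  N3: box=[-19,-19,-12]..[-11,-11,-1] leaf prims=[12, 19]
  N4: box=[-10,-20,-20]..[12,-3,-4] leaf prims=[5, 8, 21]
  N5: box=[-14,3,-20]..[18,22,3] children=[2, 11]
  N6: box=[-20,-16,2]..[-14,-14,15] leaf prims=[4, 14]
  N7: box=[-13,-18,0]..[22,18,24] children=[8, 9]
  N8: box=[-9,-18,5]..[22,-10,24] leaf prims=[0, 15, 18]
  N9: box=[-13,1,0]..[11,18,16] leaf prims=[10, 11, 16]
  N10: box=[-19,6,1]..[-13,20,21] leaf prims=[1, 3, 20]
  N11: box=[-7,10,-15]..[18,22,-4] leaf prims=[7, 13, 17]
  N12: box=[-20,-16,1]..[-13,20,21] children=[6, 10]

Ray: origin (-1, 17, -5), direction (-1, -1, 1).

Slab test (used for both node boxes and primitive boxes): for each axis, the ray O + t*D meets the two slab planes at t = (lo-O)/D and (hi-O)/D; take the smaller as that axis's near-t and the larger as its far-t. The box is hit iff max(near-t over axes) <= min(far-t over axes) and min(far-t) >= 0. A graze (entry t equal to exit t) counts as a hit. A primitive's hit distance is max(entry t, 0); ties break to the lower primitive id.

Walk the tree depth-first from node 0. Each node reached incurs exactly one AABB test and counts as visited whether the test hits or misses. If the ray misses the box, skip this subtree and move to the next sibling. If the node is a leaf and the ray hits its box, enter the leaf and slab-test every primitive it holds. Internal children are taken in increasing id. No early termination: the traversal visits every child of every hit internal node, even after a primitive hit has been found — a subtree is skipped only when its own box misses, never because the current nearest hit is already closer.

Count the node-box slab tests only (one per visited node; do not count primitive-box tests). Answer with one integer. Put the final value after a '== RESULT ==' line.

Trace the traversal:
N0 x:[-23,19] y:[-5,37] z:[-15,29] -> hit [-5,19], descend [1, 5, 7, 12]
  N1 x:[-13,18] y:[20,37] z:[-15,4] -> miss, prune
  N5 x:[-19,13] y:[-5,14] z:[-15,8] -> hit [-5,8], descend [2, 11]
    N2 x:[7,13] y:[3,14] z:[-15,8] -> hit [7,8] leaf, test {P2@t=7, P6(miss), P9(miss)}
    N11 x:[-19,6] y:[-5,7] z:[-10,1] -> hit [-5,1] leaf, test {P7(miss), P13(miss), P17(miss)}
  N7 x:[-23,12] y:[-1,35] z:[5,29] -> hit [5,12], descend [8, 9]
    N8 x:[-23,8] y:[27,35] z:[10,29] -> miss, prune
    N9 x:[-12,12] y:[-1,16] z:[5,21] -> hit [5,12] leaf, test {P10(miss), P11(miss), P16(miss)}
  N12 x:[12,19] y:[-3,33] z:[6,26] -> hit [12,19], descend [6, 10]
    N6 x:[13,19] y:[31,33] z:[7,20] -> miss, prune
    N10 x:[12,18] y:[-3,11] z:[6,26] -> miss, prune

Summary -> nodes [0, 1, 5, 2, 11, 7, 8, 9, 12, 6, 10]; box-tests=11; leaf-entries=3; first=P2

== RESULT ==
11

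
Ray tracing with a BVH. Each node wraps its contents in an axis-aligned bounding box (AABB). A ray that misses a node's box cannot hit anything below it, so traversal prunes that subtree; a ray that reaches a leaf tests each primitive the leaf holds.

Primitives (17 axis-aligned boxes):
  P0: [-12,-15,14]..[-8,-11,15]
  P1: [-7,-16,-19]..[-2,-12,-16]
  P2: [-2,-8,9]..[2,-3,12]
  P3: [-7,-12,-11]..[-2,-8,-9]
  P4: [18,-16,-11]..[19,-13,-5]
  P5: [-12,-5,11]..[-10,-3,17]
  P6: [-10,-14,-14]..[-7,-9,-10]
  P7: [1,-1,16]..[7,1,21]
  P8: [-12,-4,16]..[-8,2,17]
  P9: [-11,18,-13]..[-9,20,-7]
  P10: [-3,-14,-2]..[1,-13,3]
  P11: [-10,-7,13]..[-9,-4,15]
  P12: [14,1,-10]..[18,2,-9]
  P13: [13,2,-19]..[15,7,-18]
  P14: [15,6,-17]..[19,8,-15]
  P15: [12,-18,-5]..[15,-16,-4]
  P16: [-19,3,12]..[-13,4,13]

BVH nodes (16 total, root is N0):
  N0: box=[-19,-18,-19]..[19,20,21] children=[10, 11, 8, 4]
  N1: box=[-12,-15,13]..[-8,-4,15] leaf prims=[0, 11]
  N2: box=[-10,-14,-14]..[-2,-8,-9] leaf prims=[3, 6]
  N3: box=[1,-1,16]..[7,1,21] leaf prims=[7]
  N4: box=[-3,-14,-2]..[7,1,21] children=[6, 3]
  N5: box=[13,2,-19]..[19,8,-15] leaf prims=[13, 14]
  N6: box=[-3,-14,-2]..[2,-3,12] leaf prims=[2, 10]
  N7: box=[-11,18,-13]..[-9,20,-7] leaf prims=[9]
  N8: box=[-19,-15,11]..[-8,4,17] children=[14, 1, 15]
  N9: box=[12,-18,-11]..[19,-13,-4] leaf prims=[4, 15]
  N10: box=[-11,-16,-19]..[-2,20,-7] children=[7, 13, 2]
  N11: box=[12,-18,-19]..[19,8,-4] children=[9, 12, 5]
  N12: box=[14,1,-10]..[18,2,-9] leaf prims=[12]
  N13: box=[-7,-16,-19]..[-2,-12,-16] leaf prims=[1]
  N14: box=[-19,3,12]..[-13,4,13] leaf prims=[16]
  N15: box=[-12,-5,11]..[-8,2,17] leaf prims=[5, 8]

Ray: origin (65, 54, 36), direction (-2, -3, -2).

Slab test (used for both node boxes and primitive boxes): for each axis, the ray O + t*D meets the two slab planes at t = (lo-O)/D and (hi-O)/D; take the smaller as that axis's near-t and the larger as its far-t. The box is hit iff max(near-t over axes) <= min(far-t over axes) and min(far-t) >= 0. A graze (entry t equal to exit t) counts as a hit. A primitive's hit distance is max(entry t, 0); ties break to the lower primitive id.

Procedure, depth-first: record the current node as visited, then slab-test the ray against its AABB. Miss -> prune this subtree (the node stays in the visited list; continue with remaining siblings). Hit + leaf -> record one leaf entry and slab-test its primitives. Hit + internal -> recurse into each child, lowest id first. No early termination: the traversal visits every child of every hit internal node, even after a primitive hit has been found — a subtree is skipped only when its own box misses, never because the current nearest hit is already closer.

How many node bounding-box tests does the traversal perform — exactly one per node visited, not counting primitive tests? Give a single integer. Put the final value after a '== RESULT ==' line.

Traverse from the root:
N0 x:[23,42] y:[34/3,24] z:[15/2,55/2] -> hit [23,24], descend [4, 8, 10, 11]
  N4 x:[29,34] y:[53/3,68/3] z:[15/2,19] -> miss, prune
  N8 x:[73/2,42] y:[50/3,23] z:[19/2,25/2] -> miss, prune
  N10 x:[67/2,38] y:[34/3,70/3] z:[43/2,55/2] -> miss, prune
  N11 x:[23,53/2] y:[46/3,24] z:[20,55/2] -> hit [23,24], descend [5, 9, 12]
    N5 x:[23,26] y:[46/3,52/3] z:[51/2,55/2] -> miss, prune
    N9 x:[23,53/2] y:[67/3,24] z:[20,47/2] -> hit [23,47/2] leaf, test {P4@t=23, P15(miss)}
    N12 x:[47/2,51/2] y:[52/3,53/3] z:[45/2,23] -> miss, prune

order=[0, 4, 8, 10, 11, 5, 9, 12]  |boxes|=8  |leaves|=1  hit=P4

== RESULT ==
8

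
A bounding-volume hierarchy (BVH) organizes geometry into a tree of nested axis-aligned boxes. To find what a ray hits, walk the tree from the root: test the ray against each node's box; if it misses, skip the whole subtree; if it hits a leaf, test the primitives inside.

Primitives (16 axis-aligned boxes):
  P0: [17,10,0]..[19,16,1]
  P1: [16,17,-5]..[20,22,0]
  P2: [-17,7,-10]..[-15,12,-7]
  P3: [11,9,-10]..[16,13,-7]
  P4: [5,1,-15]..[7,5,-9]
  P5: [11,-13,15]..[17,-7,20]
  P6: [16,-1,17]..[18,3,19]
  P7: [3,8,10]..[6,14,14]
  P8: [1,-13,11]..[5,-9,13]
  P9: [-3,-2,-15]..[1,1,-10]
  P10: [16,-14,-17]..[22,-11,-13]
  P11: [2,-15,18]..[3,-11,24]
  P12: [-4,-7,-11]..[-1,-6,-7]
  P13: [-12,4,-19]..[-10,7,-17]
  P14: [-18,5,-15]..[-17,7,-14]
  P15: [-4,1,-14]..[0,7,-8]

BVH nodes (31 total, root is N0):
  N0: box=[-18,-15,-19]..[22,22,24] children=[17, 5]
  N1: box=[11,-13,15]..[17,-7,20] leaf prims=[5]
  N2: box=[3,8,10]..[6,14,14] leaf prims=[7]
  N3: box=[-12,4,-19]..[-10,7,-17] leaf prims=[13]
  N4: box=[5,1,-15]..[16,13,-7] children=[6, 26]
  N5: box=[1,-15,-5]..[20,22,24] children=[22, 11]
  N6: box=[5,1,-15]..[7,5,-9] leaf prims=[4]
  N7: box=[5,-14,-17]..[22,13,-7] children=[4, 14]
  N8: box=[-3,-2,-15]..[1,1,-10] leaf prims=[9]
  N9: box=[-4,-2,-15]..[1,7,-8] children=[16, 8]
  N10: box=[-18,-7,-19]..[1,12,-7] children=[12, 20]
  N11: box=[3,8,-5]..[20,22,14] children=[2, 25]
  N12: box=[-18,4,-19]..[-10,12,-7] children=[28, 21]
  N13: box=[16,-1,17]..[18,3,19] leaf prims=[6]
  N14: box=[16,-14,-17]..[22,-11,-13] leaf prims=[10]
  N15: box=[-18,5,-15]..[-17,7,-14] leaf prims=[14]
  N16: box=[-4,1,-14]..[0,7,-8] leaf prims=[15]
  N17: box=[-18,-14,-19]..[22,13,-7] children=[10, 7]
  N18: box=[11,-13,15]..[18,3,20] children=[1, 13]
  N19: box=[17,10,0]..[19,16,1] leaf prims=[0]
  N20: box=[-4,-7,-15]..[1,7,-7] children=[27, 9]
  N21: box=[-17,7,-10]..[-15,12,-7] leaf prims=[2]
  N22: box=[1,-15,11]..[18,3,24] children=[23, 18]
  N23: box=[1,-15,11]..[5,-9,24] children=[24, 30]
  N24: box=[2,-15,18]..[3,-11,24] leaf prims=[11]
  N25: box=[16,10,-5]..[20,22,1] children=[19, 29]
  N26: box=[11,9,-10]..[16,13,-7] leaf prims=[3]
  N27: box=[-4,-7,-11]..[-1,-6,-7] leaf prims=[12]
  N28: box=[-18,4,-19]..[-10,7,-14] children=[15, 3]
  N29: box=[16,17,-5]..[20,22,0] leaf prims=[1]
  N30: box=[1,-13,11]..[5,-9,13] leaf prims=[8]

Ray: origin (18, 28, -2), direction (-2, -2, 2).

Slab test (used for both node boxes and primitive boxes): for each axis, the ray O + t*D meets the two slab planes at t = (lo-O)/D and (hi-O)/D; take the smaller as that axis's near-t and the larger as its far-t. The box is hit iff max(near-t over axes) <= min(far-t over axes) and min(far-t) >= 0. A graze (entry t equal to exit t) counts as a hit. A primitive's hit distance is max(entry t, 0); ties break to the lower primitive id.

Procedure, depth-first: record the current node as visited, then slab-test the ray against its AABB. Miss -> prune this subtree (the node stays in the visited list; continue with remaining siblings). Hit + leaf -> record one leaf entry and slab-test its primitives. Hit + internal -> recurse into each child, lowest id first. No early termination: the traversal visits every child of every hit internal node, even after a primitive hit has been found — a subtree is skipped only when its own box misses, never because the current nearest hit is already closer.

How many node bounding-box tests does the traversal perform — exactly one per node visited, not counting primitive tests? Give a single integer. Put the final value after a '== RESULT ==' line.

Trace the traversal:
N0 x:[-2,18] y:[3,43/2] z:[-17/2,13] -> hit [3,13], descend [5, 17]
  N5 x:[-1,17/2] y:[3,43/2] z:[-3/2,13] -> hit [3,17/2], descend [11, 22]
    N11 x:[-1,15/2] y:[3,10] z:[-3/2,8] -> hit [3,15/2], descend [2, 25]
      N2 x:[6,15/2] y:[7,10] z:[6,8] -> hit [7,15/2] leaf, test {P7@t=7}
      N25 x:[-1,1] y:[3,9] z:[-3/2,3/2] -> miss, prune
    N22 x:[0,17/2] y:[25/2,43/2] z:[13/2,13] -> miss, prune
  N17 x:[-2,18] y:[15/2,21] z:[-17/2,-5/2] -> miss, prune

Visited [0, 5, 11, 2, 25, 22, 17]. Tests: 7 box, 1 leaf. Nearest: P7.

== RESULT ==
7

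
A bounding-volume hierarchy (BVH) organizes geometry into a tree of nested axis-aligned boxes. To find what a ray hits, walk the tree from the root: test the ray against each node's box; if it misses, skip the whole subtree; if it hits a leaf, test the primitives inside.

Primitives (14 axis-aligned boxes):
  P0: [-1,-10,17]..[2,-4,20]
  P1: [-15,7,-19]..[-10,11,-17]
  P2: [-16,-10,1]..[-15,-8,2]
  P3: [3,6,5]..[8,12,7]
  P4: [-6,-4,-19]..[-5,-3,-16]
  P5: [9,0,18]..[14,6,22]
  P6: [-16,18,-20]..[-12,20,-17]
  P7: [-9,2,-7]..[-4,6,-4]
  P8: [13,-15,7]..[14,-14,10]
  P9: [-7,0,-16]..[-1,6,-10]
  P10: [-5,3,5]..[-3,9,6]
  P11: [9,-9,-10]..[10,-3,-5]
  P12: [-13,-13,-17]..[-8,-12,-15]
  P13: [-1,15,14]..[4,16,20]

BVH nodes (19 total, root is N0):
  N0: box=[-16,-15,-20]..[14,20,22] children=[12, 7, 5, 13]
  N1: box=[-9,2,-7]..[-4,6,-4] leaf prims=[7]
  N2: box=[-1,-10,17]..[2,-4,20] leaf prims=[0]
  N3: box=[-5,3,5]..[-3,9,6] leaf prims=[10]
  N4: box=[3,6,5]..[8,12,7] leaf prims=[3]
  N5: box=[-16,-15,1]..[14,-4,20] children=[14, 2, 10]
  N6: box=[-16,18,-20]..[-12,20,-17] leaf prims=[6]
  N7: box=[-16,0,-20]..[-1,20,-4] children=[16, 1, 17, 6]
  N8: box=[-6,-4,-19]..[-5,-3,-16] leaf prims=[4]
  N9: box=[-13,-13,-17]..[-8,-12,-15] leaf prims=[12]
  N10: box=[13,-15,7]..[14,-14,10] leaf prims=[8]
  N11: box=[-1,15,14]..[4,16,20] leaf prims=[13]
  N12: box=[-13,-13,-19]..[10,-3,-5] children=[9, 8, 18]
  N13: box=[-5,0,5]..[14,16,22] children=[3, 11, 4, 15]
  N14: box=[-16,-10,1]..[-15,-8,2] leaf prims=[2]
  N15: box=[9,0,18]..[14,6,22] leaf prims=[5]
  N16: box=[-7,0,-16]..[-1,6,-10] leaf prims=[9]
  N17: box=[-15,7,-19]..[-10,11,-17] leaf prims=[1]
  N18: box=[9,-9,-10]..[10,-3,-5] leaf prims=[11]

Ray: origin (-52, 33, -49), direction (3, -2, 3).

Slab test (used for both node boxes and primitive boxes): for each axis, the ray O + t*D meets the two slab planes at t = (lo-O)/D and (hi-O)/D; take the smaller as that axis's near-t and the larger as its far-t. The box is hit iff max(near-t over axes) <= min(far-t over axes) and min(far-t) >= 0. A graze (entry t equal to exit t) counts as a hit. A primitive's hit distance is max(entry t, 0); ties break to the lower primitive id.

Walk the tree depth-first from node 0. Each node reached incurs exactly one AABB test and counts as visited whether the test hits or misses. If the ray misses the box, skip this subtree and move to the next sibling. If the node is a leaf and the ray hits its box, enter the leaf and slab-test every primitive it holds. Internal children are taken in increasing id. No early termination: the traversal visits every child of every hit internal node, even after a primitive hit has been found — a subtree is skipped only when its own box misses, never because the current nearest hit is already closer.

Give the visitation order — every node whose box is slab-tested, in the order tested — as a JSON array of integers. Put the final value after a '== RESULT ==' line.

Traverse from the root:
N0 x:[12,22] y:[13/2,24] z:[29/3,71/3] -> hit [12,22], descend [5, 7, 12, 13]
  N5 x:[12,22] y:[37/2,24] z:[50/3,23] -> hit [37/2,22], descend [2, 10, 14]
    N2 x:[17,18] y:[37/2,43/2] z:[22,23] -> miss, prune
    N10 x:[65/3,22] y:[47/2,24] z:[56/3,59/3] -> miss, prune
    N14 x:[12,37/3] y:[41/2,43/2] z:[50/3,17] -> miss, prune
  N7 x:[12,17] y:[13/2,33/2] z:[29/3,15] -> hit [12,15], descend [1, 6, 16, 17]
    N1 x:[43/3,16] y:[27/2,31/2] z:[14,15] -> hit [43/3,15] leaf, test {P7@t=43/3}
    N6 x:[12,40/3] y:[13/2,15/2] z:[29/3,32/3] -> miss, prune
    N16 x:[15,17] y:[27/2,33/2] z:[11,13] -> miss, prune
    N17 x:[37/3,14] y:[11,13] z:[10,32/3] -> miss, prune
  N12 x:[13,62/3] y:[18,23] z:[10,44/3] -> miss, prune
  N13 x:[47/3,22] y:[17/2,33/2] z:[18,71/3] -> miss, prune

Summary -> nodes [0, 5, 2, 10, 14, 7, 1, 6, 16, 17, 12, 13]; box-tests=12; leaf-entries=1; first=P7

== RESULT ==
[0, 5, 2, 10, 14, 7, 1, 6, 16, 17, 12, 13]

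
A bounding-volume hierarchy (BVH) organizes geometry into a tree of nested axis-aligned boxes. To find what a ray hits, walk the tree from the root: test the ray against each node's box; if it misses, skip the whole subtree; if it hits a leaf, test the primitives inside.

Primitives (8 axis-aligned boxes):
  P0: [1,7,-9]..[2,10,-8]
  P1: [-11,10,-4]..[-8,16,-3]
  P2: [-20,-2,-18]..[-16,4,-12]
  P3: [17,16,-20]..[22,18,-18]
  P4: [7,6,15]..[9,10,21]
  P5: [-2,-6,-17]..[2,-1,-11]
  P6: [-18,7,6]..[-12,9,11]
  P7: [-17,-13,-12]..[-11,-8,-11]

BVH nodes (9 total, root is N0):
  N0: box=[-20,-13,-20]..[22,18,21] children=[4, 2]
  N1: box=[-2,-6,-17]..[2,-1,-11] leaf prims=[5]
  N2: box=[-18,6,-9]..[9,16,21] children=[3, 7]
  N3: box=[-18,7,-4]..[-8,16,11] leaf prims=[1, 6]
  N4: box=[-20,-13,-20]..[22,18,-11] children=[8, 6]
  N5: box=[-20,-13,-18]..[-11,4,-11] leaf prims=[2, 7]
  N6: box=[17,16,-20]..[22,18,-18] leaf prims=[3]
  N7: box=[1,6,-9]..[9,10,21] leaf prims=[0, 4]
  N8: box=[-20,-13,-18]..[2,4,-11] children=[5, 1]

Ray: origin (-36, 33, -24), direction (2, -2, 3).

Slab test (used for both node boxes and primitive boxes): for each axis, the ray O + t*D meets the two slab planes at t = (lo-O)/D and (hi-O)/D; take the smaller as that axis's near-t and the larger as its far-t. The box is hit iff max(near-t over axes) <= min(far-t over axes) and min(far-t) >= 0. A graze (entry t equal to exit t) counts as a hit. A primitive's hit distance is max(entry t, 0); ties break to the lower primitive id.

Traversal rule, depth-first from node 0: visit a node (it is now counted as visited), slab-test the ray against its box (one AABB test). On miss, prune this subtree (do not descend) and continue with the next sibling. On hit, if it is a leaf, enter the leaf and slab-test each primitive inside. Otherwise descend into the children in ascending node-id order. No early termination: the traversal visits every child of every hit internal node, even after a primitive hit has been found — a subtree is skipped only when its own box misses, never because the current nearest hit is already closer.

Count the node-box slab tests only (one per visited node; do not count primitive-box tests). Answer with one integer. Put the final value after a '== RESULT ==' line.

Trace the traversal:
N0 x:[8,29] y:[15/2,23] z:[4/3,15] -> hit [8,15], descend [2, 4]
  N2 x:[9,45/2] y:[17/2,27/2] z:[5,15] -> hit [9,27/2], descend [3, 7]
    N3 x:[9,14] y:[17/2,13] z:[20/3,35/3] -> hit [9,35/3] leaf, test {P1(miss), P6(miss)}
    N7 x:[37/2,45/2] y:[23/2,27/2] z:[5,15] -> miss, prune
  N4 x:[8,29] y:[15/2,23] z:[4/3,13/3] -> miss, prune

Summary -> nodes [0, 2, 3, 7, 4]; box-tests=5; leaf-entries=1; first=miss

== RESULT ==
5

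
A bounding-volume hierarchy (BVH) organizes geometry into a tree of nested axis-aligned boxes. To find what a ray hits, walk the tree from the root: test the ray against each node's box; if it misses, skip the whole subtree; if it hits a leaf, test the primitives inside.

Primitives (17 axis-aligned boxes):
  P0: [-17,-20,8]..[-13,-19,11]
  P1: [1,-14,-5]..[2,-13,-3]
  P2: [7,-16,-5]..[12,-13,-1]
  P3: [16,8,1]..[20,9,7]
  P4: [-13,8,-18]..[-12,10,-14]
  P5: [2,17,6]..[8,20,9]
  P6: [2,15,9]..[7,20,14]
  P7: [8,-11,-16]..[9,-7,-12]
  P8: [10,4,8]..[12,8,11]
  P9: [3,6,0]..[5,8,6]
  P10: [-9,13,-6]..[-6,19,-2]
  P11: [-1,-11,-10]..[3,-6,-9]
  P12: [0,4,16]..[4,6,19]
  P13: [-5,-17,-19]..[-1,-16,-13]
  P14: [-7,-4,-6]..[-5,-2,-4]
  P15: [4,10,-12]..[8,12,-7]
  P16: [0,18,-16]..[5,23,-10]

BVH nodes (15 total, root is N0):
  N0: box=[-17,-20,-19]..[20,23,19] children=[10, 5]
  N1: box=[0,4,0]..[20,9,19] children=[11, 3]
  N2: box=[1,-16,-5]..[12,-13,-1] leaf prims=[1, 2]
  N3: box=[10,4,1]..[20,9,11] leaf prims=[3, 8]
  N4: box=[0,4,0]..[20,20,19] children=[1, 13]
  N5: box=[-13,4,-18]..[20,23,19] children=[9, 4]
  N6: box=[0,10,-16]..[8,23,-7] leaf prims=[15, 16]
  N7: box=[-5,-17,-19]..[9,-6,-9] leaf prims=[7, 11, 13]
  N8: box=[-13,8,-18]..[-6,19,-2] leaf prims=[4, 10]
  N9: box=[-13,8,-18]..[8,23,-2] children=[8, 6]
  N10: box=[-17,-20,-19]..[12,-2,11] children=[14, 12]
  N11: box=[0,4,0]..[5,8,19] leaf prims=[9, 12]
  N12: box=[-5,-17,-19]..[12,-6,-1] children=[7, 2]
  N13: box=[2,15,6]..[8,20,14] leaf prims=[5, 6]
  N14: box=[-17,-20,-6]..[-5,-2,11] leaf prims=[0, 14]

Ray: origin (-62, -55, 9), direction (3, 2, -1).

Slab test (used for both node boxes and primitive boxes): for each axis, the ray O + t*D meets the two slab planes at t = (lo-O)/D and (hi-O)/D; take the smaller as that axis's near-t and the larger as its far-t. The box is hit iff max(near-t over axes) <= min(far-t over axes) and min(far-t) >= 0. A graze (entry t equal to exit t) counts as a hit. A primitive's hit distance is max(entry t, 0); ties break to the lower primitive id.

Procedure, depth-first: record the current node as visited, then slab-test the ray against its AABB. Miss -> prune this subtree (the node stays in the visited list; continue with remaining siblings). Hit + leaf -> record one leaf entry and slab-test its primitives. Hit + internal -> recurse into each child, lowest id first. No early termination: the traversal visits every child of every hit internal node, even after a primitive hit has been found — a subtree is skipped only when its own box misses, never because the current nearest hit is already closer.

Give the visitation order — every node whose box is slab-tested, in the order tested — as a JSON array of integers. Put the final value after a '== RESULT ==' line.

Traverse from the root:
N0 x:[15,82/3] y:[35/2,39] z:[-10,28] -> hit [35/2,82/3], descend [5, 10]
  N5 x:[49/3,82/3] y:[59/2,39] z:[-10,27] -> miss, prune
  N10 x:[15,74/3] y:[35/2,53/2] z:[-2,28] -> hit [35/2,74/3], descend [12, 14]
    N12 x:[19,74/3] y:[19,49/2] z:[10,28] -> hit [19,49/2], descend [2, 7]
      N2 x:[21,74/3] y:[39/2,21] z:[10,14] -> miss, prune
      N7 x:[19,71/3] y:[19,49/2] z:[18,28] -> hit [19,71/3] leaf, test {P7@t=70/3, P11(miss), P13(miss)}
    N14 x:[15,19] y:[35/2,53/2] z:[-2,15] -> miss, prune

7 AABB tests over nodes [0, 5, 10, 12, 2, 7, 14]; 1 leaf entered; closest P7.

== RESULT ==
[0, 5, 10, 12, 2, 7, 14]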